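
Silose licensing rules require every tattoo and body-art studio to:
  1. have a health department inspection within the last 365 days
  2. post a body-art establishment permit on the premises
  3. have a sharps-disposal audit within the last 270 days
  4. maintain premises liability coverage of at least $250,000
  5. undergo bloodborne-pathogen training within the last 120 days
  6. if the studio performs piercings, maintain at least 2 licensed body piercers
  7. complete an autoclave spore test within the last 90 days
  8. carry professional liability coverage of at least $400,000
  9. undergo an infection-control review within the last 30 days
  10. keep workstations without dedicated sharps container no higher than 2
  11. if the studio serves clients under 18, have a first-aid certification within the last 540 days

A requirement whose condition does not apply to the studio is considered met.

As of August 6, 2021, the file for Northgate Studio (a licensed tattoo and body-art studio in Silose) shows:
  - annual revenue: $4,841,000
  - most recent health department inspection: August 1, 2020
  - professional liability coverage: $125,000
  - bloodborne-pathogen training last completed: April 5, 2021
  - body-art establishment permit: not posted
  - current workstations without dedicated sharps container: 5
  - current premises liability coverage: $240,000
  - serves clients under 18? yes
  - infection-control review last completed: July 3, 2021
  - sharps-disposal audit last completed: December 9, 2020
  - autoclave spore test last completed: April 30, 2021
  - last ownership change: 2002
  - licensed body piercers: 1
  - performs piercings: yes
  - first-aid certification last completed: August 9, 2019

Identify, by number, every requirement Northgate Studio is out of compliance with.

1. health department inspection 370 days ago vs limit 365 → not met
2. body-art establishment permit absent → not met
3. sharps-disposal audit 240 days ago vs limit 270 → met
4. premises liability coverage $240,000 < $250,000 → not met
5. bloodborne-pathogen training 123 days ago vs limit 120 → not met
6. condition 'performs piercings' holds; licensed body piercers 1 < 2 → not met
7. autoclave spore test 98 days ago vs limit 90 → not met
8. professional liability coverage $125,000 < $400,000 → not met
9. infection-control review 34 days ago vs limit 30 → not met
10. workstations without dedicated sharps container 5 > 2 → not met
11. condition 'serves clients under 18' holds; first-aid certification 728 days ago vs limit 540 → not met
Not met: 1, 2, 4, 5, 6, 7, 8, 9, 10, 11

1, 2, 4, 5, 6, 7, 8, 9, 10, 11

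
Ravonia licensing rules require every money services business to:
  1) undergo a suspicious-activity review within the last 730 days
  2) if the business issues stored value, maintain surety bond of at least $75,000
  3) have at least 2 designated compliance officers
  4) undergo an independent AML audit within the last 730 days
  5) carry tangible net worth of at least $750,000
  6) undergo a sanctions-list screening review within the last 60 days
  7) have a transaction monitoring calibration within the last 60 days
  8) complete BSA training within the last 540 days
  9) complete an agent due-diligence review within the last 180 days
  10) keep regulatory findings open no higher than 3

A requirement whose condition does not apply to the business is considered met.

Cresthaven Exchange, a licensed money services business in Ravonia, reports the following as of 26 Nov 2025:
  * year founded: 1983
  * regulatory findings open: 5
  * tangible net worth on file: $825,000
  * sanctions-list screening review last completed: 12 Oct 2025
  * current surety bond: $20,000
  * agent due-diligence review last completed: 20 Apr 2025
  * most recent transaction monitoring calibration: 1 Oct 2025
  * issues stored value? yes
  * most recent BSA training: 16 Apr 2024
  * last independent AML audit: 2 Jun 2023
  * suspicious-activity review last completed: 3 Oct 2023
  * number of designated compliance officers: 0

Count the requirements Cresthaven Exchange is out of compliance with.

7

1. suspicious-activity review 785 days ago vs limit 730 → not met
2. condition 'issues stored value' holds; surety bond $20,000 < $75,000 → not met
3. designated compliance officers 0 < 2 → not met
4. independent AML audit 908 days ago vs limit 730 → not met
5. tangible net worth $825,000 ≥ $750,000 → met
6. sanctions-list screening review 45 days ago vs limit 60 → met
7. transaction monitoring calibration 56 days ago vs limit 60 → met
8. BSA training 589 days ago vs limit 540 → not met
9. agent due-diligence review 220 days ago vs limit 180 → not met
10. regulatory findings open 5 > 3 → not met
Not met: 7 of 10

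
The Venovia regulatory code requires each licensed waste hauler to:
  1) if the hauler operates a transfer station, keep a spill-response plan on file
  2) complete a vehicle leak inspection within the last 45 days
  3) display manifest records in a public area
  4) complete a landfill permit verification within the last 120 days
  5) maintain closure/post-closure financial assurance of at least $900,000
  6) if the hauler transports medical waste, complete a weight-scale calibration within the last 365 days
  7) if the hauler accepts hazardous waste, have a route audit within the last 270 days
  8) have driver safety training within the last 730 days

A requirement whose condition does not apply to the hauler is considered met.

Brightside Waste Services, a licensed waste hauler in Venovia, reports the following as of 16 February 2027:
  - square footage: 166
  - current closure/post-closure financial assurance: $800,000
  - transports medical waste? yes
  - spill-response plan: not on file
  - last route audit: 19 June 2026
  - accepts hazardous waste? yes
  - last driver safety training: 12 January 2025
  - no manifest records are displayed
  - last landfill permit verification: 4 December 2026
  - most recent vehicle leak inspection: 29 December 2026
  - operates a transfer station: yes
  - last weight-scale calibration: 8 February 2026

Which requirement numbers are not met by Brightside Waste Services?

1. condition 'operates a transfer station' holds; spill-response plan absent → not met
2. vehicle leak inspection 49 days ago vs limit 45 → not met
3. manifest records absent → not met
4. landfill permit verification 74 days ago vs limit 120 → met
5. closure/post-closure financial assurance $800,000 < $900,000 → not met
6. condition 'transports medical waste' holds; weight-scale calibration 373 days ago vs limit 365 → not met
7. condition 'accepts hazardous waste' holds; route audit 242 days ago vs limit 270 → met
8. driver safety training 765 days ago vs limit 730 → not met
Not met: 1, 2, 3, 5, 6, 8

1, 2, 3, 5, 6, 8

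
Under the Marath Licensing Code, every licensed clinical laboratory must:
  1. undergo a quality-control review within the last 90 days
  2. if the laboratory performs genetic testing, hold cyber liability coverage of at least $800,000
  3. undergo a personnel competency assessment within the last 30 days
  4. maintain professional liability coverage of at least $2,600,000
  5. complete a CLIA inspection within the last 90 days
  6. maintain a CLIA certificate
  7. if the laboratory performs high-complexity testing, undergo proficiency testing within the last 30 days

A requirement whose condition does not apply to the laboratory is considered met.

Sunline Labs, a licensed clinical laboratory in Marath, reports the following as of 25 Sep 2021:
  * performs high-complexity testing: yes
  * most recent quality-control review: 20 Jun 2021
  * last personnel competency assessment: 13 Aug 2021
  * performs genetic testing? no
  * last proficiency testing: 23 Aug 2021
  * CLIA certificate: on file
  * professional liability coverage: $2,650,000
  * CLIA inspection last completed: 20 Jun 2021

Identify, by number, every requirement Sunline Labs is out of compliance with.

1, 3, 5, 7

1. quality-control review 97 days ago vs limit 90 → not met
2. condition 'performs genetic testing' does not hold → requirement n/a → met
3. personnel competency assessment 43 days ago vs limit 30 → not met
4. professional liability coverage $2,650,000 ≥ $2,600,000 → met
5. CLIA inspection 97 days ago vs limit 90 → not met
6. CLIA certificate present → met
7. condition 'performs high-complexity testing' holds; proficiency testing 33 days ago vs limit 30 → not met
Not met: 1, 3, 5, 7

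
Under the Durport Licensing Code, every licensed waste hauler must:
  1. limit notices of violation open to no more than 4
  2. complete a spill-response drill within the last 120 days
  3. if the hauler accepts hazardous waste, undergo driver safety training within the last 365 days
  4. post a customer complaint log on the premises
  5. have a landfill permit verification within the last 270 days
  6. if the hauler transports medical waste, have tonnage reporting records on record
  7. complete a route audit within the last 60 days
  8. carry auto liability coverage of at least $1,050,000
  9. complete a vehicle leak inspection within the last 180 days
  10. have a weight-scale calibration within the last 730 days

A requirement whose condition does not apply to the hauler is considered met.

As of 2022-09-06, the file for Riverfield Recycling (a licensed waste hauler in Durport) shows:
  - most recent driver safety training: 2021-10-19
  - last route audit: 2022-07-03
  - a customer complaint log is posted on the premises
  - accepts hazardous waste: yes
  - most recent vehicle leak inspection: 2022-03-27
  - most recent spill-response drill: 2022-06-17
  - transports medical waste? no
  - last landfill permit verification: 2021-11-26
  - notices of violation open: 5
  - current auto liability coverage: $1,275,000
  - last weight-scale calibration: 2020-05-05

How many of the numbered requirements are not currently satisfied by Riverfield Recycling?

1. notices of violation open 5 > 4 → not met
2. spill-response drill 81 days ago vs limit 120 → met
3. condition 'accepts hazardous waste' holds; driver safety training 322 days ago vs limit 365 → met
4. customer complaint log present → met
5. landfill permit verification 284 days ago vs limit 270 → not met
6. condition 'transports medical waste' does not hold → requirement n/a → met
7. route audit 65 days ago vs limit 60 → not met
8. auto liability coverage $1,275,000 ≥ $1,050,000 → met
9. vehicle leak inspection 163 days ago vs limit 180 → met
10. weight-scale calibration 854 days ago vs limit 730 → not met
Not met: 4 of 10

4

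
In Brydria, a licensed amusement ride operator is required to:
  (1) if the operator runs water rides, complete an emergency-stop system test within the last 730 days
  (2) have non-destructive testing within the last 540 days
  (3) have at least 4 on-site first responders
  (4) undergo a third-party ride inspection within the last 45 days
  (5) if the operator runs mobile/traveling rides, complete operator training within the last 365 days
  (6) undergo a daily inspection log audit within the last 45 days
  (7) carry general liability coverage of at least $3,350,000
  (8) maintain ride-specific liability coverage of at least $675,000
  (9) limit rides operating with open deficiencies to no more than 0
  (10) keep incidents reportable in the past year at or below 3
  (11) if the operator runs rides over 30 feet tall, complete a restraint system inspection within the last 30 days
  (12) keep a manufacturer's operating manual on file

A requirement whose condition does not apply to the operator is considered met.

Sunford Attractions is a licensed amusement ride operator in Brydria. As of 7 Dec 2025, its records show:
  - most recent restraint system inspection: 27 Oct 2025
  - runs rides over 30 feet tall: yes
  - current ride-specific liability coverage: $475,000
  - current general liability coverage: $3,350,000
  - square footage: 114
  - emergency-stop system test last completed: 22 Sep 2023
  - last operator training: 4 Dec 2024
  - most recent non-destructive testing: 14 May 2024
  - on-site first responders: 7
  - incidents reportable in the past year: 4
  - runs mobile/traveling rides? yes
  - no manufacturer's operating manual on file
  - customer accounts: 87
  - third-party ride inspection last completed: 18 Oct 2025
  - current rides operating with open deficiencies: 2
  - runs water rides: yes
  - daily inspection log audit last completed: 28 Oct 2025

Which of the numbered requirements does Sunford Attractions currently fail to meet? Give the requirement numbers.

1, 2, 4, 5, 8, 9, 10, 11, 12

1. condition 'runs water rides' holds; emergency-stop system test 807 days ago vs limit 730 → not met
2. non-destructive testing 572 days ago vs limit 540 → not met
3. on-site first responders 7 ≥ 4 → met
4. third-party ride inspection 50 days ago vs limit 45 → not met
5. condition 'runs mobile/traveling rides' holds; operator training 368 days ago vs limit 365 → not met
6. daily inspection log audit 40 days ago vs limit 45 → met
7. general liability coverage $3,350,000 ≥ $3,350,000 → met
8. ride-specific liability coverage $475,000 < $675,000 → not met
9. rides operating with open deficiencies 2 > 0 → not met
10. incidents reportable in the past year 4 > 3 → not met
11. condition 'runs rides over 30 feet tall' holds; restraint system inspection 41 days ago vs limit 30 → not met
12. manufacturer's operating manual absent → not met
Not met: 1, 2, 4, 5, 8, 9, 10, 11, 12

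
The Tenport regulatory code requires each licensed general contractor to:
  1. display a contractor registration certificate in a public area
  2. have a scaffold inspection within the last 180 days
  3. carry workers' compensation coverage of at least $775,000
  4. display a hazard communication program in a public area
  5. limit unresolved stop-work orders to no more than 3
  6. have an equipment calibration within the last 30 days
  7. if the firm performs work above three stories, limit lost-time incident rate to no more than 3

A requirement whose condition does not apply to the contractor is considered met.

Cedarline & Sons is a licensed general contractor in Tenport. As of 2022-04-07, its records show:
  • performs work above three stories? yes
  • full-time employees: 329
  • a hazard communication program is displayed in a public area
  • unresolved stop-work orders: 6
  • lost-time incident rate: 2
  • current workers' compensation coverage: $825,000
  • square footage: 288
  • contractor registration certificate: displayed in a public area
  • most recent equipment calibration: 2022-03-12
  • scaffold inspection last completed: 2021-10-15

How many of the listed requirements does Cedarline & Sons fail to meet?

1. contractor registration certificate present → met
2. scaffold inspection 174 days ago vs limit 180 → met
3. workers' compensation coverage $825,000 ≥ $775,000 → met
4. hazard communication program present → met
5. unresolved stop-work orders 6 > 3 → not met
6. equipment calibration 26 days ago vs limit 30 → met
7. condition 'performs work above three stories' holds; lost-time incident rate 2 ≤ 3 → met
Not met: 1 of 7

1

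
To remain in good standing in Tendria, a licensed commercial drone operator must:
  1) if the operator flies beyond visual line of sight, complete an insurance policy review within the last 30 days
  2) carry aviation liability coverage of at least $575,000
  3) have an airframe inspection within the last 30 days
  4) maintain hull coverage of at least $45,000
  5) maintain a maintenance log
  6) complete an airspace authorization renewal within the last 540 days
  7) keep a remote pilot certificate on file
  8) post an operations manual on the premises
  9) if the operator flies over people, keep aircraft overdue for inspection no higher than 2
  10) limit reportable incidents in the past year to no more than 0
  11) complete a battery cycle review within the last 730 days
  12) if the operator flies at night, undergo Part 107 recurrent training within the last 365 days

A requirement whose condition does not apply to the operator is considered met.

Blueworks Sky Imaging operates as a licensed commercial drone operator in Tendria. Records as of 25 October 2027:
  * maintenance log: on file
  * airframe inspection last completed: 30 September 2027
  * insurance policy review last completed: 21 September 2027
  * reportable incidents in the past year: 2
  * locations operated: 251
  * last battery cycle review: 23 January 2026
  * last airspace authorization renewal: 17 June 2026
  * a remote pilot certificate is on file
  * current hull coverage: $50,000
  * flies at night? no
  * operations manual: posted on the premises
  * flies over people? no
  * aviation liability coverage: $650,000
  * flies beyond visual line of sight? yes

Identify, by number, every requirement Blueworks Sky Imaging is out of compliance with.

1, 10

1. condition 'flies beyond visual line of sight' holds; insurance policy review 34 days ago vs limit 30 → not met
2. aviation liability coverage $650,000 ≥ $575,000 → met
3. airframe inspection 25 days ago vs limit 30 → met
4. hull coverage $50,000 ≥ $45,000 → met
5. maintenance log present → met
6. airspace authorization renewal 495 days ago vs limit 540 → met
7. remote pilot certificate present → met
8. operations manual present → met
9. condition 'flies over people' does not hold → requirement n/a → met
10. reportable incidents in the past year 2 > 0 → not met
11. battery cycle review 640 days ago vs limit 730 → met
12. condition 'flies at night' does not hold → requirement n/a → met
Not met: 1, 10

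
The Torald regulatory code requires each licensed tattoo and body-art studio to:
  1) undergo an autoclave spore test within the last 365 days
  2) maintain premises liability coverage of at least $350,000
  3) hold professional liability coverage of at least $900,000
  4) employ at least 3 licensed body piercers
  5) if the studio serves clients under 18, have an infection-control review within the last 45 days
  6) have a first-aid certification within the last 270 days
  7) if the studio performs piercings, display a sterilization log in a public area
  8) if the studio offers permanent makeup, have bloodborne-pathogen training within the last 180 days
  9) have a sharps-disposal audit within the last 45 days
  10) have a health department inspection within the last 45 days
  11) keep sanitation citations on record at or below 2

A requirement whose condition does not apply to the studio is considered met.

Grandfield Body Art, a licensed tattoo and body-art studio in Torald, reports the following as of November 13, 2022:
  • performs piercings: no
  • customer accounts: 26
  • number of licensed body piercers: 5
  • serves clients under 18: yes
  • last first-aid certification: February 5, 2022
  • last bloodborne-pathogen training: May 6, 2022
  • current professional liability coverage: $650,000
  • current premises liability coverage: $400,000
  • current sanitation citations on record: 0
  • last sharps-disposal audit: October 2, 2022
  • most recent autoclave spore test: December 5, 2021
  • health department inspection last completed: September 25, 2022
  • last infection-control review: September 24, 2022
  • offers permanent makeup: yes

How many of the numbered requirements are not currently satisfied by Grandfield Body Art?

5

1. autoclave spore test 343 days ago vs limit 365 → met
2. premises liability coverage $400,000 ≥ $350,000 → met
3. professional liability coverage $650,000 < $900,000 → not met
4. licensed body piercers 5 ≥ 3 → met
5. condition 'serves clients under 18' holds; infection-control review 50 days ago vs limit 45 → not met
6. first-aid certification 281 days ago vs limit 270 → not met
7. condition 'performs piercings' does not hold → requirement n/a → met
8. condition 'offers permanent makeup' holds; bloodborne-pathogen training 191 days ago vs limit 180 → not met
9. sharps-disposal audit 42 days ago vs limit 45 → met
10. health department inspection 49 days ago vs limit 45 → not met
11. sanitation citations on record 0 ≤ 2 → met
Not met: 5 of 11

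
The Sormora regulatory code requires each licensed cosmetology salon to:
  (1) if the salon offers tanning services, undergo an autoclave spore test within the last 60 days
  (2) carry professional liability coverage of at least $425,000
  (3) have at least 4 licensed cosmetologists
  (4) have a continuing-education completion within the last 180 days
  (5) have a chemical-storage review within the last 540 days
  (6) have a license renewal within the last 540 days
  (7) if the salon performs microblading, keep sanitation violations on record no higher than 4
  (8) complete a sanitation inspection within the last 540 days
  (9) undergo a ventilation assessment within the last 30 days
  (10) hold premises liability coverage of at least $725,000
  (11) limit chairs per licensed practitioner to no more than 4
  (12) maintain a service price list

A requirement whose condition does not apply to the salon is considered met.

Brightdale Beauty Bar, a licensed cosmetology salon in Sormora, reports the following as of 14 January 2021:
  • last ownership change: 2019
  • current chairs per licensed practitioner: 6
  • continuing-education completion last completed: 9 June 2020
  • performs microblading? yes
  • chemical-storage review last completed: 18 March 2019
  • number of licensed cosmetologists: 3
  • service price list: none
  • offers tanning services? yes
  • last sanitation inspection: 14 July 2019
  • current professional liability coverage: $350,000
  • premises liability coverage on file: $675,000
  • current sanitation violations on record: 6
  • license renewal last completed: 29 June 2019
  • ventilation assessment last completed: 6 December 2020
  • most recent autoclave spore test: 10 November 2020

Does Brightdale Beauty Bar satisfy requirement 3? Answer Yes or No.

3. licensed cosmetologists 3 < 4 → not met

No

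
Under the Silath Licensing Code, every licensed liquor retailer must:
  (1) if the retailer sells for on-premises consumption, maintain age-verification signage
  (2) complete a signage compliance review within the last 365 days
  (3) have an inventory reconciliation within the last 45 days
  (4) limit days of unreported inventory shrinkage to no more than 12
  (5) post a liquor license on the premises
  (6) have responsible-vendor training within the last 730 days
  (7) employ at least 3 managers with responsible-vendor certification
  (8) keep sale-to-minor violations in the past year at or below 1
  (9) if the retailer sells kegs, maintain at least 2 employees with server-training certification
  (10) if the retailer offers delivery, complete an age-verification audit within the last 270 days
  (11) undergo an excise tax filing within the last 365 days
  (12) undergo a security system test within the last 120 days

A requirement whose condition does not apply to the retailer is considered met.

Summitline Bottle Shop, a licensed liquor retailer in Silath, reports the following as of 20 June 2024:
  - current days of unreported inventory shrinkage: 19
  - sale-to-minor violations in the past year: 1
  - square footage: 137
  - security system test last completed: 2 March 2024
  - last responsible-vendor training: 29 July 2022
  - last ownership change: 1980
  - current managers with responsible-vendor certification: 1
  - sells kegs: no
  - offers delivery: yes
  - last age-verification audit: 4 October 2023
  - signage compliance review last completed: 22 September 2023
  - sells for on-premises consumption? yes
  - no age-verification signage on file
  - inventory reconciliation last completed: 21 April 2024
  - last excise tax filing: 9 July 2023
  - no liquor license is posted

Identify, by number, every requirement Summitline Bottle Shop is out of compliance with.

1. condition 'sells for on-premises consumption' holds; age-verification signage absent → not met
2. signage compliance review 272 days ago vs limit 365 → met
3. inventory reconciliation 60 days ago vs limit 45 → not met
4. days of unreported inventory shrinkage 19 > 12 → not met
5. liquor license absent → not met
6. responsible-vendor training 692 days ago vs limit 730 → met
7. managers with responsible-vendor certification 1 < 3 → not met
8. sale-to-minor violations in the past year 1 ≤ 1 → met
9. condition 'sells kegs' does not hold → requirement n/a → met
10. condition 'offers delivery' holds; age-verification audit 260 days ago vs limit 270 → met
11. excise tax filing 347 days ago vs limit 365 → met
12. security system test 110 days ago vs limit 120 → met
Not met: 1, 3, 4, 5, 7

1, 3, 4, 5, 7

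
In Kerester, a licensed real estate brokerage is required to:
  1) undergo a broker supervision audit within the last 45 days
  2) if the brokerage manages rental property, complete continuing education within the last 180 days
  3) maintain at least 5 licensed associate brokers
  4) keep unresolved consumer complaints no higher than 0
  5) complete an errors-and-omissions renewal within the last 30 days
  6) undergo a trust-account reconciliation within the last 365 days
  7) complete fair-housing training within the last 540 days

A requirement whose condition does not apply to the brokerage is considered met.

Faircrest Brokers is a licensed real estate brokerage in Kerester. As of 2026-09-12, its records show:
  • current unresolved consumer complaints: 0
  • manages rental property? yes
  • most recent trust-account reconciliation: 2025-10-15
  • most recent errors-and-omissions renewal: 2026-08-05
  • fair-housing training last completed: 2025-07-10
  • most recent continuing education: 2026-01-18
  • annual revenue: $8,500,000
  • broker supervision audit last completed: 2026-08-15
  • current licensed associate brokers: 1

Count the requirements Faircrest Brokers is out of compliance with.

3

1. broker supervision audit 28 days ago vs limit 45 → met
2. condition 'manages rental property' holds; continuing education 237 days ago vs limit 180 → not met
3. licensed associate brokers 1 < 5 → not met
4. unresolved consumer complaints 0 ≤ 0 → met
5. errors-and-omissions renewal 38 days ago vs limit 30 → not met
6. trust-account reconciliation 332 days ago vs limit 365 → met
7. fair-housing training 429 days ago vs limit 540 → met
Not met: 3 of 7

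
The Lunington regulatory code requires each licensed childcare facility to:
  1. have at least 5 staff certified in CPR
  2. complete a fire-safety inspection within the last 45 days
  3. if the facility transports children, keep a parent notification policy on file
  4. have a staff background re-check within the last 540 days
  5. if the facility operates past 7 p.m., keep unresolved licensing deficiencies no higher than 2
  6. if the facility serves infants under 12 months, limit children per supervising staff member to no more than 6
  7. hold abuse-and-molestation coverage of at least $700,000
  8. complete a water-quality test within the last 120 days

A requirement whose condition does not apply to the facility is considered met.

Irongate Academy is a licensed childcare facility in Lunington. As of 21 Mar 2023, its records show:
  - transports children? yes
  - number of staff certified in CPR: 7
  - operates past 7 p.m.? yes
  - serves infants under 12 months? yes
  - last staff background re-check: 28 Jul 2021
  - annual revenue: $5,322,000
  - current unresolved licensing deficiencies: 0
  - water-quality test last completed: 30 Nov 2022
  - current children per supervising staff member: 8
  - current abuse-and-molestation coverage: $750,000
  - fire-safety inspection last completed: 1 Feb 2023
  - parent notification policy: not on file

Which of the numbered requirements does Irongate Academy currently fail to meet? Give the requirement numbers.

1. staff certified in CPR 7 ≥ 5 → met
2. fire-safety inspection 48 days ago vs limit 45 → not met
3. condition 'transports children' holds; parent notification policy absent → not met
4. staff background re-check 601 days ago vs limit 540 → not met
5. condition 'operates past 7 p.m.' holds; unresolved licensing deficiencies 0 ≤ 2 → met
6. condition 'serves infants under 12 months' holds; children per supervising staff member 8 > 6 → not met
7. abuse-and-molestation coverage $750,000 ≥ $700,000 → met
8. water-quality test 111 days ago vs limit 120 → met
Not met: 2, 3, 4, 6

2, 3, 4, 6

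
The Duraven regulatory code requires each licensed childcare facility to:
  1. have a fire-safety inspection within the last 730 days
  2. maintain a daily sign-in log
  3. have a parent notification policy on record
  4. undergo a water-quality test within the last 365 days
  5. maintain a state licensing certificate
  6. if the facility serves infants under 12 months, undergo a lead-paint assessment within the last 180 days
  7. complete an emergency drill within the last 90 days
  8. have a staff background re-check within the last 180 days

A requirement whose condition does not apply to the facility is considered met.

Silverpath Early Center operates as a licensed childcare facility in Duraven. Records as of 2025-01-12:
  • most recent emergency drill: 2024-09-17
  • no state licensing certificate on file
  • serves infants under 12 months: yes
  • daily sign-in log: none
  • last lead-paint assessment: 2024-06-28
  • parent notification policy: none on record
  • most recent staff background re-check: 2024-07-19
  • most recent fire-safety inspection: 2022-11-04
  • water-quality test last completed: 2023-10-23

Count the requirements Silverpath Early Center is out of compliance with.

1. fire-safety inspection 800 days ago vs limit 730 → not met
2. daily sign-in log absent → not met
3. parent notification policy absent → not met
4. water-quality test 447 days ago vs limit 365 → not met
5. state licensing certificate absent → not met
6. condition 'serves infants under 12 months' holds; lead-paint assessment 198 days ago vs limit 180 → not met
7. emergency drill 117 days ago vs limit 90 → not met
8. staff background re-check 177 days ago vs limit 180 → met
Not met: 7 of 8

7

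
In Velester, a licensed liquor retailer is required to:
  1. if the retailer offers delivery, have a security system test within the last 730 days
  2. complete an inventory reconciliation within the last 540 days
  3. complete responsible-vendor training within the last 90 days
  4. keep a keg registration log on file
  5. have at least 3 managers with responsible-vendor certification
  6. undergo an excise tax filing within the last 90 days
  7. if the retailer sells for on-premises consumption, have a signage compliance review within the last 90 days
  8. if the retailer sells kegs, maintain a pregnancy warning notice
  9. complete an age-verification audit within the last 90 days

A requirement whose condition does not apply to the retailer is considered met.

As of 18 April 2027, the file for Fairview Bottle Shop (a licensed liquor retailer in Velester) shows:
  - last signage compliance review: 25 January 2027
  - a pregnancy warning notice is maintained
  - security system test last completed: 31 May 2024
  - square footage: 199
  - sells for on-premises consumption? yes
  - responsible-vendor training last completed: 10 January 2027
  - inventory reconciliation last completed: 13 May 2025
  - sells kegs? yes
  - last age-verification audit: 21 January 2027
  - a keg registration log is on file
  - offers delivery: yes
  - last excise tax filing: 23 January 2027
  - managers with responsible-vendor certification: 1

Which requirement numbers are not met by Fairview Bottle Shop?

1, 2, 3, 5

1. condition 'offers delivery' holds; security system test 1052 days ago vs limit 730 → not met
2. inventory reconciliation 705 days ago vs limit 540 → not met
3. responsible-vendor training 98 days ago vs limit 90 → not met
4. keg registration log present → met
5. managers with responsible-vendor certification 1 < 3 → not met
6. excise tax filing 85 days ago vs limit 90 → met
7. condition 'sells for on-premises consumption' holds; signage compliance review 83 days ago vs limit 90 → met
8. condition 'sells kegs' holds; pregnancy warning notice present → met
9. age-verification audit 87 days ago vs limit 90 → met
Not met: 1, 2, 3, 5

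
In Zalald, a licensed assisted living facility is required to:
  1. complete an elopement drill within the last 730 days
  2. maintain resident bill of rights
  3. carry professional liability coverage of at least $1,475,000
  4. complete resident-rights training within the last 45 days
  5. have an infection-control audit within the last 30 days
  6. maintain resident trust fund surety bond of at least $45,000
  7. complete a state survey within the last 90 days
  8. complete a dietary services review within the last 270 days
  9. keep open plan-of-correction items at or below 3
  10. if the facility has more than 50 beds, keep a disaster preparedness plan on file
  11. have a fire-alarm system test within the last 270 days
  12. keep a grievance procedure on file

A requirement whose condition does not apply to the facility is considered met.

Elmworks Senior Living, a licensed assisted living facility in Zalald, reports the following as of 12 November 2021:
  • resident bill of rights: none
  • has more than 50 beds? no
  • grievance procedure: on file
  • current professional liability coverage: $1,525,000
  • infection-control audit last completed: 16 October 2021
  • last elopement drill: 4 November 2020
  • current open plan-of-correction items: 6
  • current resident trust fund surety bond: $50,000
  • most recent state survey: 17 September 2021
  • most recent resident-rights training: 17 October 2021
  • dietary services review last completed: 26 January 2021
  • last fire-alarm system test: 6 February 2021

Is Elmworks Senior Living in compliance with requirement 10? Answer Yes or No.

Yes

10. condition 'has more than 50 beds' does not hold → requirement n/a → met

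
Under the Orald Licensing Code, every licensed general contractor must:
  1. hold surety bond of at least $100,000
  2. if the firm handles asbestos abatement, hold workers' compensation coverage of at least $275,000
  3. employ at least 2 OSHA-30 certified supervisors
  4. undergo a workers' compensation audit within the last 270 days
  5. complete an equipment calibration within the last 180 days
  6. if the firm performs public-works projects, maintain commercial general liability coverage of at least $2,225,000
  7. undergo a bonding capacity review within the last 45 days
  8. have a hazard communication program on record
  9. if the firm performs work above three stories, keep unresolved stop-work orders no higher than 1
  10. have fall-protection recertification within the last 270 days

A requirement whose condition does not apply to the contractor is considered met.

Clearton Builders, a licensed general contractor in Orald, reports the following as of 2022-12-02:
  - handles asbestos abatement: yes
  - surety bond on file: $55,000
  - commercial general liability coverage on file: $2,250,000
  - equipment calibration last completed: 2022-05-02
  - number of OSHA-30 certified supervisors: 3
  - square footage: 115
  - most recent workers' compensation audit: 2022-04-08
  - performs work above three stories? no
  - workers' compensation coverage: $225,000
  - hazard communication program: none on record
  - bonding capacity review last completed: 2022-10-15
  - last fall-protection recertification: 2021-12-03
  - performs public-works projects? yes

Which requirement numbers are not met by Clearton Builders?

1, 2, 5, 7, 8, 10

1. surety bond $55,000 < $100,000 → not met
2. condition 'handles asbestos abatement' holds; workers' compensation coverage $225,000 < $275,000 → not met
3. OSHA-30 certified supervisors 3 ≥ 2 → met
4. workers' compensation audit 238 days ago vs limit 270 → met
5. equipment calibration 214 days ago vs limit 180 → not met
6. condition 'performs public-works projects' holds; commercial general liability coverage $2,250,000 ≥ $2,225,000 → met
7. bonding capacity review 48 days ago vs limit 45 → not met
8. hazard communication program absent → not met
9. condition 'performs work above three stories' does not hold → requirement n/a → met
10. fall-protection recertification 364 days ago vs limit 270 → not met
Not met: 1, 2, 5, 7, 8, 10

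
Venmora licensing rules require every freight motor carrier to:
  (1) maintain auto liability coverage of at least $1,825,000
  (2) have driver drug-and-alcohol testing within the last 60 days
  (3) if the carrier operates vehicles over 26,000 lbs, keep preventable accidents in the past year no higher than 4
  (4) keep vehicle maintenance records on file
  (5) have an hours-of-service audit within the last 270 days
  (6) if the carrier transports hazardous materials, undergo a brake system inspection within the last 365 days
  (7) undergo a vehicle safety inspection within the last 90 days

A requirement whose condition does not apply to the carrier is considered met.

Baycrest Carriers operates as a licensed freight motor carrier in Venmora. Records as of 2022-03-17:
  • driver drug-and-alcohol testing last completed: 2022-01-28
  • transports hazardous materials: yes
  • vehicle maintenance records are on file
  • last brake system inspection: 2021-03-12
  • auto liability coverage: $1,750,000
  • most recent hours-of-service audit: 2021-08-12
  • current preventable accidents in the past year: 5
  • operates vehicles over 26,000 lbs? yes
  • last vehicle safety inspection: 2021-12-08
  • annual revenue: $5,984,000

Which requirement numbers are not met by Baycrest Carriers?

1, 3, 6, 7

1. auto liability coverage $1,750,000 < $1,825,000 → not met
2. driver drug-and-alcohol testing 48 days ago vs limit 60 → met
3. condition 'operates vehicles over 26,000 lbs' holds; preventable accidents in the past year 5 > 4 → not met
4. vehicle maintenance records present → met
5. hours-of-service audit 217 days ago vs limit 270 → met
6. condition 'transports hazardous materials' holds; brake system inspection 370 days ago vs limit 365 → not met
7. vehicle safety inspection 99 days ago vs limit 90 → not met
Not met: 1, 3, 6, 7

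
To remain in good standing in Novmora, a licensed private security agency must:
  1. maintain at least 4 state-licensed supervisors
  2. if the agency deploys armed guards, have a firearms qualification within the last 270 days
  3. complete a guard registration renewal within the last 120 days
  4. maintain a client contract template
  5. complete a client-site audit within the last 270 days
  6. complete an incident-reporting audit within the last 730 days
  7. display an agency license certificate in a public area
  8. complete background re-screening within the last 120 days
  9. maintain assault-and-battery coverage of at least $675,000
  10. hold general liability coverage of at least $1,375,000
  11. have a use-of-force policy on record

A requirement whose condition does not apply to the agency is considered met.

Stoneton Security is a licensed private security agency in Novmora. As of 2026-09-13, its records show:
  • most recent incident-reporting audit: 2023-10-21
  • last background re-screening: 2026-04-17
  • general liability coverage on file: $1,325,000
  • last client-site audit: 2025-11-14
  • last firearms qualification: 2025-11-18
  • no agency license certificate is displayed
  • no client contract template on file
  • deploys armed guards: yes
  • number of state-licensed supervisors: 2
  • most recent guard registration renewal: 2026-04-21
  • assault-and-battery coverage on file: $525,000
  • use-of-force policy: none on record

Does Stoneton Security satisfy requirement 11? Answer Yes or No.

No

11. use-of-force policy absent → not met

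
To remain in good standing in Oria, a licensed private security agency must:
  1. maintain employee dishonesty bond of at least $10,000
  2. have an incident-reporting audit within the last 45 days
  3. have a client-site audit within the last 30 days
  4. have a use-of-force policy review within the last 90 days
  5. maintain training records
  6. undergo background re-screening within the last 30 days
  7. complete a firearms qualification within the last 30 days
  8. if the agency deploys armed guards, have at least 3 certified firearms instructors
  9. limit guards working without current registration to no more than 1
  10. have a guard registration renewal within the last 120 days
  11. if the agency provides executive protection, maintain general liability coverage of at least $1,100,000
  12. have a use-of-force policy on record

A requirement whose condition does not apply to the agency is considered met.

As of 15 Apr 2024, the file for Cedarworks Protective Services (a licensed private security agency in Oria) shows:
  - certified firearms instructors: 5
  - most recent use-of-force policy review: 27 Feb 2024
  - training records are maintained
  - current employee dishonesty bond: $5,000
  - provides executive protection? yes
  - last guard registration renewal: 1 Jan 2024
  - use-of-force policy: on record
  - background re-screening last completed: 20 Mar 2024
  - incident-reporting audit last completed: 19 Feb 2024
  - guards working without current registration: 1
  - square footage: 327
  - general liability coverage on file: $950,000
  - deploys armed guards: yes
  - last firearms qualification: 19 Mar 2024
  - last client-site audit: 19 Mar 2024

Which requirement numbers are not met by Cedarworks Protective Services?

1. employee dishonesty bond $5,000 < $10,000 → not met
2. incident-reporting audit 56 days ago vs limit 45 → not met
3. client-site audit 27 days ago vs limit 30 → met
4. use-of-force policy review 48 days ago vs limit 90 → met
5. training records present → met
6. background re-screening 26 days ago vs limit 30 → met
7. firearms qualification 27 days ago vs limit 30 → met
8. condition 'deploys armed guards' holds; certified firearms instructors 5 ≥ 3 → met
9. guards working without current registration 1 ≤ 1 → met
10. guard registration renewal 105 days ago vs limit 120 → met
11. condition 'provides executive protection' holds; general liability coverage $950,000 < $1,100,000 → not met
12. use-of-force policy present → met
Not met: 1, 2, 11

1, 2, 11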